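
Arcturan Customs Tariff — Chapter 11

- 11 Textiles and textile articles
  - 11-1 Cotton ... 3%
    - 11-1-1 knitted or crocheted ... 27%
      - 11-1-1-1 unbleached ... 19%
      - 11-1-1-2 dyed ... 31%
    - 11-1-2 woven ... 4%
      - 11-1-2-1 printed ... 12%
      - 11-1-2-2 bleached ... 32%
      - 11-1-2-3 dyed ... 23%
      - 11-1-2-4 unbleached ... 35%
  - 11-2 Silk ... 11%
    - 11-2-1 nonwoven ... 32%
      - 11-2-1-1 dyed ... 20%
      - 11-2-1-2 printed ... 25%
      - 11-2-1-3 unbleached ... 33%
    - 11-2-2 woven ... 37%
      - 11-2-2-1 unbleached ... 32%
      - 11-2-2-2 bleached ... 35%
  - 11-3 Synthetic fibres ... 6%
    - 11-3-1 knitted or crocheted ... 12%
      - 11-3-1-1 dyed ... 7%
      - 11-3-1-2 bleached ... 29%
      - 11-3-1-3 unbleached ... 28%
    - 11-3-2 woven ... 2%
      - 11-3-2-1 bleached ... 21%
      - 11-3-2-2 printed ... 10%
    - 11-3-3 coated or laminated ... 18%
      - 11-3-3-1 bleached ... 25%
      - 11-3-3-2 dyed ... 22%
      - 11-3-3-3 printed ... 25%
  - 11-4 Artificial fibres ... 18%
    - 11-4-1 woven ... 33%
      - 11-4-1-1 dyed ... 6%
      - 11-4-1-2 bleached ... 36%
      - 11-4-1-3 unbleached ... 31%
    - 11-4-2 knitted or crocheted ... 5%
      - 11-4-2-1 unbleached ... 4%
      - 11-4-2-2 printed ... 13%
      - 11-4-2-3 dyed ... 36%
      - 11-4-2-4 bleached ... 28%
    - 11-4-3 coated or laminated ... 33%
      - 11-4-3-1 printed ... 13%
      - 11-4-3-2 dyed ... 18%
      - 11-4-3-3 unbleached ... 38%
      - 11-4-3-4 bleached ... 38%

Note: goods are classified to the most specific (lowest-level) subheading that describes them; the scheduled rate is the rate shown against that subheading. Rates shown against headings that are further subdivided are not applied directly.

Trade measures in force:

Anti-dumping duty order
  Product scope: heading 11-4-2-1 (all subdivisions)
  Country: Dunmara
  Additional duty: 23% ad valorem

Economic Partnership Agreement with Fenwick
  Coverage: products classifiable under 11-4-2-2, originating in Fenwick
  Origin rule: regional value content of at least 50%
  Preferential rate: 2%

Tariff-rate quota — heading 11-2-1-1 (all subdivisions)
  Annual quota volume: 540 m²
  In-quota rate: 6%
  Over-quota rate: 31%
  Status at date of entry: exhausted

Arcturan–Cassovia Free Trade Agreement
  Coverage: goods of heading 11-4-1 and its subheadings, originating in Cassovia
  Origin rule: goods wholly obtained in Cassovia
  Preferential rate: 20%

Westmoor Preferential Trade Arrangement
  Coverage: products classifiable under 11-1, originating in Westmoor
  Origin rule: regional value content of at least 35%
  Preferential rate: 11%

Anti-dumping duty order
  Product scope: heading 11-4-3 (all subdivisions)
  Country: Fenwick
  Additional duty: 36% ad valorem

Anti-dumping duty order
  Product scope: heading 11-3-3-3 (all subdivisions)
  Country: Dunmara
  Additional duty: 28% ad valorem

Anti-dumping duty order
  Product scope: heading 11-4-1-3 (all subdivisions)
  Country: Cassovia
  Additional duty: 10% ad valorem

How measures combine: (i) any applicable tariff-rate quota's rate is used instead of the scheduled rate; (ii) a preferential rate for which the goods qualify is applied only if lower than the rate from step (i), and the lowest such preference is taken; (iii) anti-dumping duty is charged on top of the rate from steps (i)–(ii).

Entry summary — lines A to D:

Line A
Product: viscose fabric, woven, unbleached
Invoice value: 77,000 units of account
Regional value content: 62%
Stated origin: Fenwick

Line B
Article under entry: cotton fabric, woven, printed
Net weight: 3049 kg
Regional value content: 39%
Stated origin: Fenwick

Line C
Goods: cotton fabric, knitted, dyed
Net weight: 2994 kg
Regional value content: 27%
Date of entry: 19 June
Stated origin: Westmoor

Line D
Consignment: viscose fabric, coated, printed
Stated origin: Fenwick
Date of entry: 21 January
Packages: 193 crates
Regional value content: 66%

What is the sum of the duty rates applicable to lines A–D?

Line A: viscose → 11-4; woven → 11-4-1; unbleached → 11-4-1-3. Scheduled 31%. Fenwick agreement on 11-4-2-2: 11-4-1-3 not covered. → 31%.
Line B: cotton → 11-1; woven → 11-1-2; printed → 11-1-2-1. Scheduled 12%. Fenwick agreement on 11-4-2-2: 11-1-2-1 not covered. → 12%.
Line C: cotton → 11-1; knitted → 11-1-1; dyed → 11-1-1-2. Scheduled 31%. Westmoor agreement on 11-1: RVC < 35%. → 31%.
Line D: viscose → 11-4; coated → 11-4-3; printed → 11-4-3-1. Scheduled 13%. Fenwick agreement on 11-4-2-2: 11-4-3-1 not covered; anti-dumping (Fenwick, 11-4-3): +36%; total 13% + 36% = 49%. → 49%.
Sum: 31% + 12% + 31% + 49% = 123%.

123%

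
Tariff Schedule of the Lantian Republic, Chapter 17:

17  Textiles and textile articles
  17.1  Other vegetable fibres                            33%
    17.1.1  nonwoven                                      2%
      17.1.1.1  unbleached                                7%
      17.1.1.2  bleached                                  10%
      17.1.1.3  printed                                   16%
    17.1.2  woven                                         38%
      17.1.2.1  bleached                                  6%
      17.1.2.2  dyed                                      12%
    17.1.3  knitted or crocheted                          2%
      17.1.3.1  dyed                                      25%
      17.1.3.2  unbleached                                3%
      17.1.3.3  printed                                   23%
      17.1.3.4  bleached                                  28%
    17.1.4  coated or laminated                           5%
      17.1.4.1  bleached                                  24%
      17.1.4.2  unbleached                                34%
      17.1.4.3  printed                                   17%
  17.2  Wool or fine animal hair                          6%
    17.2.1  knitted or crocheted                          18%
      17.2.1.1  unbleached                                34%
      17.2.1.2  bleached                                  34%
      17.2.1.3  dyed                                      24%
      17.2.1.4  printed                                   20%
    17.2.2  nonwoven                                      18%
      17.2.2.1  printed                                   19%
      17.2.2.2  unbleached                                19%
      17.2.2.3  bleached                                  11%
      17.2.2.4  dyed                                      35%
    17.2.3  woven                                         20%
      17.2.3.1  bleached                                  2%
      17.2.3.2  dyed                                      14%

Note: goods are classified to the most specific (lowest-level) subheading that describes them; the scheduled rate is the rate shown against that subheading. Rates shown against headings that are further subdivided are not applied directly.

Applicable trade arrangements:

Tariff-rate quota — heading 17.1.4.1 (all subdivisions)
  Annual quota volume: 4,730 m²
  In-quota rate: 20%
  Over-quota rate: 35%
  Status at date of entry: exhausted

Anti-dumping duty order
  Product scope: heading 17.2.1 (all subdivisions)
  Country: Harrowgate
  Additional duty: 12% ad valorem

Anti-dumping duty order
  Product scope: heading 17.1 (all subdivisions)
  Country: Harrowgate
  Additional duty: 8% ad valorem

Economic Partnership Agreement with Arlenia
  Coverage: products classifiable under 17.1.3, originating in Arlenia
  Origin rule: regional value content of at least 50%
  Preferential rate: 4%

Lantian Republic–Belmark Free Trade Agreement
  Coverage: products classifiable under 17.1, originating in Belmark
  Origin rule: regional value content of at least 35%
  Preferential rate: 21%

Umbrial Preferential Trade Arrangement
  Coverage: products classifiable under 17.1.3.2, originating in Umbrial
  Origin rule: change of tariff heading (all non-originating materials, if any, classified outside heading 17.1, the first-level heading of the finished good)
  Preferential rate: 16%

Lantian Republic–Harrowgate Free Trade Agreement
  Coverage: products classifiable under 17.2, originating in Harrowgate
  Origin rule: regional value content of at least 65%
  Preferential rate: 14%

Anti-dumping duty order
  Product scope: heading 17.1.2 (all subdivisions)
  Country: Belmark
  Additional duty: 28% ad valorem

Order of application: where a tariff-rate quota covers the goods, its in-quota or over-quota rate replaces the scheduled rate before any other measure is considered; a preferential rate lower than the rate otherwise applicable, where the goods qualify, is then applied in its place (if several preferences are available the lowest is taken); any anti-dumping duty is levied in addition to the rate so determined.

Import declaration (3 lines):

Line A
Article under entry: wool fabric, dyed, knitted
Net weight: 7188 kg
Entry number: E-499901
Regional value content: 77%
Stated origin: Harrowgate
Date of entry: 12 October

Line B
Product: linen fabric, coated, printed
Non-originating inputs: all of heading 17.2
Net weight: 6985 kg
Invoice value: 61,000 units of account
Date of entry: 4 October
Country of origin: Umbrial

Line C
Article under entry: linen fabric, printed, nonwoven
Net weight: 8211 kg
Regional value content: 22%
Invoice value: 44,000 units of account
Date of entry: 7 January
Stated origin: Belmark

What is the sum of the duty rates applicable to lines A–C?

59%

Line A: wool → 17.2; knitted → 17.2.1; dyed → 17.2.1.3. Scheduled 24%. Harrowgate agreement on 17.2: RVC ≥ 65% → 14% available; preferential 14%; anti-dumping (Harrowgate, 17.2.1): +12%; total 14% + 12% = 26%. → 26%.
Line B: linen → 17.1; coated → 17.1.4; printed → 17.1.4.3. Scheduled 17%. Umbrial agreement on 17.1.3.2: 17.1.4.3 not covered. → 17%.
Line C: linen → 17.1; nonwoven → 17.1.1; printed → 17.1.1.3. Scheduled 16%. Belmark agreement on 17.1: RVC < 35%. → 16%.
Sum: 26% + 17% + 16% = 59%.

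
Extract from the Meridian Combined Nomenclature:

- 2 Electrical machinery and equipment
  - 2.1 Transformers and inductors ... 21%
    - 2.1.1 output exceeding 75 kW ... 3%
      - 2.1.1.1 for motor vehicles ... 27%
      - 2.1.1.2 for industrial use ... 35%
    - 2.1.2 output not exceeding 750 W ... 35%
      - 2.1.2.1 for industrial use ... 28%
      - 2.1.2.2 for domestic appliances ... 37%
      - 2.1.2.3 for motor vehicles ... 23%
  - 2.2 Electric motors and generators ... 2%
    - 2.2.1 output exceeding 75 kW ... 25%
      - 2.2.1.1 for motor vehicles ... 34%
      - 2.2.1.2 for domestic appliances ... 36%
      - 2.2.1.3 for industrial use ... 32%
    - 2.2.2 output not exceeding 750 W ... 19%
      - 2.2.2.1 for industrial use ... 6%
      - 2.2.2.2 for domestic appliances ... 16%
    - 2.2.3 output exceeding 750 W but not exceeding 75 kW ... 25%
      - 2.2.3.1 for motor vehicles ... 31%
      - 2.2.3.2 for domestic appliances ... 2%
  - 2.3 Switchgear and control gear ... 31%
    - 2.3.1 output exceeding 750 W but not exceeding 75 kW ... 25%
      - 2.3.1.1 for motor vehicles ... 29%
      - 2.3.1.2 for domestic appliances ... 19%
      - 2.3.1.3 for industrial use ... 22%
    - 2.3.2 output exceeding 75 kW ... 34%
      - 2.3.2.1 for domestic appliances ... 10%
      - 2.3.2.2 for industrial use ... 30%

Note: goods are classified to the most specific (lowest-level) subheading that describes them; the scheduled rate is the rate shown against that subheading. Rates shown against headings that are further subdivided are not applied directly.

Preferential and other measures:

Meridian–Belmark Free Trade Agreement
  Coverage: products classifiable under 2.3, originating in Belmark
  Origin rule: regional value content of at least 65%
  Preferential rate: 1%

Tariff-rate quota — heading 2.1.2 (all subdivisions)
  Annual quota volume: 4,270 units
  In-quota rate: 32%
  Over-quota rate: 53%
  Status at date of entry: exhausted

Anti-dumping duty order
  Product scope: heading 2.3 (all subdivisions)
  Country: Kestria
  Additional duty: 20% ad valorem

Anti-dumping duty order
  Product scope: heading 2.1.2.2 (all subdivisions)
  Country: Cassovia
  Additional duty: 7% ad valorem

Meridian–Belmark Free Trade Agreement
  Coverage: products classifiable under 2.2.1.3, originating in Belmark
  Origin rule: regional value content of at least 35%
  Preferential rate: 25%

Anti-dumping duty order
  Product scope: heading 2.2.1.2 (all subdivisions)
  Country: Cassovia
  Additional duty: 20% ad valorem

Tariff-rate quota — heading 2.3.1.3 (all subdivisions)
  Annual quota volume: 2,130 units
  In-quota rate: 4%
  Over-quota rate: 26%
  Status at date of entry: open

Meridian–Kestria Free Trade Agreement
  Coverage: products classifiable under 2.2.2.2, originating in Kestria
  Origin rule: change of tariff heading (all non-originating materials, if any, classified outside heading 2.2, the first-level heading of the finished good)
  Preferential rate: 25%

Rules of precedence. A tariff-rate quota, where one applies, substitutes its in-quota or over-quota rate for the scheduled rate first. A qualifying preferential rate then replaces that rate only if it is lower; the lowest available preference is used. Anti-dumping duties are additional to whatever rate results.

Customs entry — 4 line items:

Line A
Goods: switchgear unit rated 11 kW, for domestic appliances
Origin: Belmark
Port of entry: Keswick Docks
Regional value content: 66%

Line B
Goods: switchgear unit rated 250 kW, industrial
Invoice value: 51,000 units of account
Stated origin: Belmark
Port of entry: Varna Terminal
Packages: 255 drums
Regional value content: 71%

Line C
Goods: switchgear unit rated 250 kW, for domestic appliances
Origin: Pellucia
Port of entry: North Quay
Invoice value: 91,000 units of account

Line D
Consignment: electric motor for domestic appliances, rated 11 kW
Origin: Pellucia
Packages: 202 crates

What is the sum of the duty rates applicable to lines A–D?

Line A: switchgear unit → 2.3; rated 11 kW → 2.3.1; for domestic appliances → 2.3.1.2. Scheduled 19%. Belmark agreement on 2.3: RVC ≥ 65% → 1% available; Belmark agreement on 2.2.1.3: 2.3.1.2 not covered; preferential 1%. → 1%.
Line B: switchgear unit → 2.3; rated 250 kW → 2.3.2; industrial → 2.3.2.2. Scheduled 30%. Belmark agreement on 2.3: RVC ≥ 65% → 1% available; Belmark agreement on 2.2.1.3: 2.3.2.2 not covered; preferential 1%. → 1%.
Line C: switchgear unit → 2.3; rated 250 kW → 2.3.2; for domestic appliances → 2.3.2.1. Scheduled 10%. No special measure applies. → 10%.
Line D: electric motor → 2.2; rated 11 kW → 2.2.3; for domestic appliances → 2.2.3.2. Scheduled 2%. No special measure applies. → 2%.
Sum: 1% + 1% + 10% + 2% = 14%.

14%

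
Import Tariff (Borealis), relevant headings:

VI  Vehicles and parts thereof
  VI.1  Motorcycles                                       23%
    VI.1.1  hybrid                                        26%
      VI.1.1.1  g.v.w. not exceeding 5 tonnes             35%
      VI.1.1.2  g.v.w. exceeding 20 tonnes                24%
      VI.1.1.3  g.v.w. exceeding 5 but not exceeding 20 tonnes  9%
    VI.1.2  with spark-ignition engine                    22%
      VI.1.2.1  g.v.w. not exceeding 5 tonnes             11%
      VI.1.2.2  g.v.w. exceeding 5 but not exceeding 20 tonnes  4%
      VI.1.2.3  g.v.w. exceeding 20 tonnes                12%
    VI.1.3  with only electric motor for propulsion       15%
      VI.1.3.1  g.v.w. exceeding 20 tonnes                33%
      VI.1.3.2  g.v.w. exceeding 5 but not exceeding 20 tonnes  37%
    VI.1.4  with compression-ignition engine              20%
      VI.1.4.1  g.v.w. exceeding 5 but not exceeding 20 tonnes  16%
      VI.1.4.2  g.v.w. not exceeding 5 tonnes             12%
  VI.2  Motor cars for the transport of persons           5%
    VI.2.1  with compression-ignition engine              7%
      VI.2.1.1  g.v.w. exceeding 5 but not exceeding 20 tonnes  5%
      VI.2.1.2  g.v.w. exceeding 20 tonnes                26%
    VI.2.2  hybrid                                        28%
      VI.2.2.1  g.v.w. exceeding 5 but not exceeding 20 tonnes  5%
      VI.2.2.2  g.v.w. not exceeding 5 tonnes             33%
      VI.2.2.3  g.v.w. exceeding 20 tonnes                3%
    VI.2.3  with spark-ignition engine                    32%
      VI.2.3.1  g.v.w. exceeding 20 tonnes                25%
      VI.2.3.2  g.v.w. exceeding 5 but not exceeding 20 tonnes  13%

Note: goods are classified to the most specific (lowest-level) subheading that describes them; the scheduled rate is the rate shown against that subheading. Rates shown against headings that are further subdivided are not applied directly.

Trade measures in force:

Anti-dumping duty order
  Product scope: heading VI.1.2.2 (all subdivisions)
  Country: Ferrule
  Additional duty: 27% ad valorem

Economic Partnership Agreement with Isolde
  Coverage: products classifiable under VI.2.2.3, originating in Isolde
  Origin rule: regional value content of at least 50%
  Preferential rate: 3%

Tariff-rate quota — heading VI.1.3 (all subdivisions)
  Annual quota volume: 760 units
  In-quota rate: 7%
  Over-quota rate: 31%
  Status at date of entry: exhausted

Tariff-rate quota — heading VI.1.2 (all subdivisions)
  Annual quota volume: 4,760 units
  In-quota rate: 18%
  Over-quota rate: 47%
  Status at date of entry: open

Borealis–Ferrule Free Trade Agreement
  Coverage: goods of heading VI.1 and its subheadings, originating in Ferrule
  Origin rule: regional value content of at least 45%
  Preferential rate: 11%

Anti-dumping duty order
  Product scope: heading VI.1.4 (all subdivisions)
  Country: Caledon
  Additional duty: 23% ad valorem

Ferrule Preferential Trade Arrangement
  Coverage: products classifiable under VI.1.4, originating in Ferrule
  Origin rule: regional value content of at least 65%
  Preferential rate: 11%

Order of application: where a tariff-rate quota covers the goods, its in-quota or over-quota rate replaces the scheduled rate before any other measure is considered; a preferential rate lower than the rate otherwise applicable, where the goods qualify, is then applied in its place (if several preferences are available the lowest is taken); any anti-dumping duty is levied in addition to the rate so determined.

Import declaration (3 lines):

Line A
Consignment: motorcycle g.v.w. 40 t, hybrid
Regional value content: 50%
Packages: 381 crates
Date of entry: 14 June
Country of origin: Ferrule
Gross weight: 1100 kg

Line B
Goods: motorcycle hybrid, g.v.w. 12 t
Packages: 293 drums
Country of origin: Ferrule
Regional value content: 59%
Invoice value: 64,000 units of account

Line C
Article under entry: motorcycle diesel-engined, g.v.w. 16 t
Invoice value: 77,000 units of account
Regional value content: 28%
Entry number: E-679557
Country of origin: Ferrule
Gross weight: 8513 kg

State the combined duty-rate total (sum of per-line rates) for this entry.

Line A: motorcycle → VI.1; hybrid → VI.1.1; g.v.w. 40 t → VI.1.1.2. Scheduled 24%. Ferrule agreement on VI.1: RVC ≥ 45% → 11% available; Ferrule agreement on VI.1.4: VI.1.1.2 not covered; preferential 11%. → 11%.
Line B: motorcycle → VI.1; hybrid → VI.1.1; g.v.w. 12 t → VI.1.1.3. Scheduled 9%. Ferrule agreement on VI.1: RVC ≥ 45% → 11% available; Ferrule agreement on VI.1.4: VI.1.1.3 not covered; preference 11% not lower than 9% → no reduction. → 9%.
Line C: motorcycle → VI.1; diesel-engined → VI.1.4; g.v.w. 16 t → VI.1.4.1. Scheduled 16%. Ferrule agreement on VI.1: RVC < 45%; Ferrule agreement on VI.1.4: RVC < 65%. → 16%.
Sum: 11% + 9% + 16% = 36%.

36%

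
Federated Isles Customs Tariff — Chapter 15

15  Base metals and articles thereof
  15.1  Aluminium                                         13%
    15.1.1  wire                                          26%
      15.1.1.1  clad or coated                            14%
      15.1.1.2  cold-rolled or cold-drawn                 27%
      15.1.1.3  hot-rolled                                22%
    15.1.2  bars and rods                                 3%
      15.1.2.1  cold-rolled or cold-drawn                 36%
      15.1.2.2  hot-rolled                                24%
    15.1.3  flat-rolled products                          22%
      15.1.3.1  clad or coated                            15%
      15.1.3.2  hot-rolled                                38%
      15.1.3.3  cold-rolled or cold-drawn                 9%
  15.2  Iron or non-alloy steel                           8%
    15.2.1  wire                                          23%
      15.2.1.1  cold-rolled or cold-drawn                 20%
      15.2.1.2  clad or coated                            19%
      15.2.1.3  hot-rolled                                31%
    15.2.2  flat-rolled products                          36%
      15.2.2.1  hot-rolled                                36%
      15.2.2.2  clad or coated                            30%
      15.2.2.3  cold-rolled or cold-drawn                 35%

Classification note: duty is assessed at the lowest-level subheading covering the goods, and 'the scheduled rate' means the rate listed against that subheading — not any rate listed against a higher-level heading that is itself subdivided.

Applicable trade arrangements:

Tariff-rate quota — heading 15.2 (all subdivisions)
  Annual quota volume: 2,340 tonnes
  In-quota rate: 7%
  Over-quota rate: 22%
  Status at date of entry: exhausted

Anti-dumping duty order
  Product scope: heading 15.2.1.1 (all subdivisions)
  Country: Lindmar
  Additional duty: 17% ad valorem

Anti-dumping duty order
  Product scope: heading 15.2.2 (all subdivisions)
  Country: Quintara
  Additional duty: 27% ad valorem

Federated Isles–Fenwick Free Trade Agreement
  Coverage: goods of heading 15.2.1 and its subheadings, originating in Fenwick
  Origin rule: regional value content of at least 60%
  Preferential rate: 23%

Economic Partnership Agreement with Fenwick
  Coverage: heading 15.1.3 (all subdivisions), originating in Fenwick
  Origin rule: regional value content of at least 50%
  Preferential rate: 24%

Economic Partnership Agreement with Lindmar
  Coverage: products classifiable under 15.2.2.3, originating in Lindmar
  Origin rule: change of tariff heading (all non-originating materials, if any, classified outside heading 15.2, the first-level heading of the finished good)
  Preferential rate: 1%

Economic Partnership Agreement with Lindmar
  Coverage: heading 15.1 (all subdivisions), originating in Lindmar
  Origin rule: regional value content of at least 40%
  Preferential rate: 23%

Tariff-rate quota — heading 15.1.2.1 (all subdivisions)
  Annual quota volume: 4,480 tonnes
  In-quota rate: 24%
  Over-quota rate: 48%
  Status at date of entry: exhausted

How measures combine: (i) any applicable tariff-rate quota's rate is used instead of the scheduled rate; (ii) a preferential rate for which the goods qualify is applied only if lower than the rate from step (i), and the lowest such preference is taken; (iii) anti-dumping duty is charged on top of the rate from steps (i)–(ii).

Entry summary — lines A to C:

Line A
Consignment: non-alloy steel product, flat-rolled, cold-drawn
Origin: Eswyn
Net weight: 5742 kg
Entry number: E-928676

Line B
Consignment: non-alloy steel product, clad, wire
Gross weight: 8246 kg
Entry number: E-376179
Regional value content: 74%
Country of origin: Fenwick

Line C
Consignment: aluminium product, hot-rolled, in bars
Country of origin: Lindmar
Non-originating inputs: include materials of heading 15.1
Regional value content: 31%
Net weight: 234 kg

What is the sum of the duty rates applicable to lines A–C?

Line A: non-alloy steel → 15.2; flat-rolled → 15.2.2; cold-drawn → 15.2.2.3. Scheduled 35%. quota on 15.2 exhausted → over-quota 22%. → 22%.
Line B: non-alloy steel → 15.2; wire → 15.2.1; clad → 15.2.1.2. Scheduled 19%. quota on 15.2 exhausted → over-quota 22%; Fenwick agreement on 15.2.1: RVC ≥ 60% → 23% available; Fenwick agreement on 15.1.3: 15.2.1.2 not covered; preference 23% not lower than 22% → no reduction. → 22%.
Line C: aluminium → 15.1; in bars → 15.1.2; hot-rolled → 15.1.2.2. Scheduled 24%. Lindmar agreement on 15.2.2.3: 15.1.2.2 not covered; Lindmar agreement on 15.1: RVC < 40%. → 24%.
Sum: 22% + 22% + 24% = 68%.

68%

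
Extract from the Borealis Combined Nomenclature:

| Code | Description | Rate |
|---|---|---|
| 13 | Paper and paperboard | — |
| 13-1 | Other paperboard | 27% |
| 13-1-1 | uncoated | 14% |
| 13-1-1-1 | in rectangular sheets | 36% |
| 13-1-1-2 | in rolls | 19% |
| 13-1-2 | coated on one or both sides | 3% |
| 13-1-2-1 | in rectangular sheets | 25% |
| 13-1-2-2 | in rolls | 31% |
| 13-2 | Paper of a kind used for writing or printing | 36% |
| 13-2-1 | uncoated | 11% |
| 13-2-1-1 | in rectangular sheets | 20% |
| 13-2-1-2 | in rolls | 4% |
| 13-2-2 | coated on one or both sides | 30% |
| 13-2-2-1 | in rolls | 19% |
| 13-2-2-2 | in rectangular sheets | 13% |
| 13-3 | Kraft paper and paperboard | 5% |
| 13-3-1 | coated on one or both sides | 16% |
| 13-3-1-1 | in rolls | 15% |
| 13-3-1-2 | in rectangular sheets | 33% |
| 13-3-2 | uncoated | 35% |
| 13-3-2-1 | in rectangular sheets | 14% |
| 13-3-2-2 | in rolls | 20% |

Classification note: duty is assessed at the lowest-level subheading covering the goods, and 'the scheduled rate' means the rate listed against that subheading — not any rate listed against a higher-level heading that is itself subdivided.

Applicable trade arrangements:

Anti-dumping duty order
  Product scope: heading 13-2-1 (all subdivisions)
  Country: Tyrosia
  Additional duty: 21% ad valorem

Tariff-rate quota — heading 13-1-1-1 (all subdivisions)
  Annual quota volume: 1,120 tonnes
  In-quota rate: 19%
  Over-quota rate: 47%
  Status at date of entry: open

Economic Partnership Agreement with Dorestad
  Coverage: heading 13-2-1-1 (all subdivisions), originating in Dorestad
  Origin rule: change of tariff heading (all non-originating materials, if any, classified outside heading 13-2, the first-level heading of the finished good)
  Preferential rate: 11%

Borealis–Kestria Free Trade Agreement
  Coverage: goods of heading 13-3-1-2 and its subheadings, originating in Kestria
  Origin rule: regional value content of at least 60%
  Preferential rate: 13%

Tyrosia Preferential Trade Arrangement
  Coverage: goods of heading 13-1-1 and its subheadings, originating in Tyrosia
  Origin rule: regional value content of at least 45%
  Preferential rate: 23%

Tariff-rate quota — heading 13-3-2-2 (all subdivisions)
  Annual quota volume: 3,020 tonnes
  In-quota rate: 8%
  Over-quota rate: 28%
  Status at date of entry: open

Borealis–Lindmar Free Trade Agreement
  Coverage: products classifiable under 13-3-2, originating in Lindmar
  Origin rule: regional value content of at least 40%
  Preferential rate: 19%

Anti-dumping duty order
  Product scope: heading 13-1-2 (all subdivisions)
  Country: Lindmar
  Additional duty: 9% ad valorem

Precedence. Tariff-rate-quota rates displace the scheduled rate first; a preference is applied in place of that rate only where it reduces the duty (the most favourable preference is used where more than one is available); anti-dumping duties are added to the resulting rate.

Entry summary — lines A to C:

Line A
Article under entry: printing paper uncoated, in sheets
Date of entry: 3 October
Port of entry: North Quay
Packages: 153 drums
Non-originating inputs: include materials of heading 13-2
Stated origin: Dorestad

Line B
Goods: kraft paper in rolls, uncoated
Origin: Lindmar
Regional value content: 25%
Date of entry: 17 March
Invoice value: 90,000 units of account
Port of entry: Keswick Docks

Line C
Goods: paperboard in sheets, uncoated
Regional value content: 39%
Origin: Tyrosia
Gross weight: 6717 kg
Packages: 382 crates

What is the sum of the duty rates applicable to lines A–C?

47%

Line A: printing paper → 13-2; uncoated → 13-2-1; in sheets → 13-2-1-1. Scheduled 20%. Dorestad agreement on 13-2-1-1: CTH not met. → 20%.
Line B: kraft paper → 13-3; uncoated → 13-3-2; in rolls → 13-3-2-2. Scheduled 20%. quota on 13-3-2-2 open → in-quota 8%; Lindmar agreement on 13-3-2: RVC < 40%. → 8%.
Line C: paperboard → 13-1; uncoated → 13-1-1; in sheets → 13-1-1-1. Scheduled 36%. quota on 13-1-1-1 open → in-quota 19%; Tyrosia agreement on 13-1-1: RVC < 45%. → 19%.
Sum: 20% + 8% + 19% = 47%.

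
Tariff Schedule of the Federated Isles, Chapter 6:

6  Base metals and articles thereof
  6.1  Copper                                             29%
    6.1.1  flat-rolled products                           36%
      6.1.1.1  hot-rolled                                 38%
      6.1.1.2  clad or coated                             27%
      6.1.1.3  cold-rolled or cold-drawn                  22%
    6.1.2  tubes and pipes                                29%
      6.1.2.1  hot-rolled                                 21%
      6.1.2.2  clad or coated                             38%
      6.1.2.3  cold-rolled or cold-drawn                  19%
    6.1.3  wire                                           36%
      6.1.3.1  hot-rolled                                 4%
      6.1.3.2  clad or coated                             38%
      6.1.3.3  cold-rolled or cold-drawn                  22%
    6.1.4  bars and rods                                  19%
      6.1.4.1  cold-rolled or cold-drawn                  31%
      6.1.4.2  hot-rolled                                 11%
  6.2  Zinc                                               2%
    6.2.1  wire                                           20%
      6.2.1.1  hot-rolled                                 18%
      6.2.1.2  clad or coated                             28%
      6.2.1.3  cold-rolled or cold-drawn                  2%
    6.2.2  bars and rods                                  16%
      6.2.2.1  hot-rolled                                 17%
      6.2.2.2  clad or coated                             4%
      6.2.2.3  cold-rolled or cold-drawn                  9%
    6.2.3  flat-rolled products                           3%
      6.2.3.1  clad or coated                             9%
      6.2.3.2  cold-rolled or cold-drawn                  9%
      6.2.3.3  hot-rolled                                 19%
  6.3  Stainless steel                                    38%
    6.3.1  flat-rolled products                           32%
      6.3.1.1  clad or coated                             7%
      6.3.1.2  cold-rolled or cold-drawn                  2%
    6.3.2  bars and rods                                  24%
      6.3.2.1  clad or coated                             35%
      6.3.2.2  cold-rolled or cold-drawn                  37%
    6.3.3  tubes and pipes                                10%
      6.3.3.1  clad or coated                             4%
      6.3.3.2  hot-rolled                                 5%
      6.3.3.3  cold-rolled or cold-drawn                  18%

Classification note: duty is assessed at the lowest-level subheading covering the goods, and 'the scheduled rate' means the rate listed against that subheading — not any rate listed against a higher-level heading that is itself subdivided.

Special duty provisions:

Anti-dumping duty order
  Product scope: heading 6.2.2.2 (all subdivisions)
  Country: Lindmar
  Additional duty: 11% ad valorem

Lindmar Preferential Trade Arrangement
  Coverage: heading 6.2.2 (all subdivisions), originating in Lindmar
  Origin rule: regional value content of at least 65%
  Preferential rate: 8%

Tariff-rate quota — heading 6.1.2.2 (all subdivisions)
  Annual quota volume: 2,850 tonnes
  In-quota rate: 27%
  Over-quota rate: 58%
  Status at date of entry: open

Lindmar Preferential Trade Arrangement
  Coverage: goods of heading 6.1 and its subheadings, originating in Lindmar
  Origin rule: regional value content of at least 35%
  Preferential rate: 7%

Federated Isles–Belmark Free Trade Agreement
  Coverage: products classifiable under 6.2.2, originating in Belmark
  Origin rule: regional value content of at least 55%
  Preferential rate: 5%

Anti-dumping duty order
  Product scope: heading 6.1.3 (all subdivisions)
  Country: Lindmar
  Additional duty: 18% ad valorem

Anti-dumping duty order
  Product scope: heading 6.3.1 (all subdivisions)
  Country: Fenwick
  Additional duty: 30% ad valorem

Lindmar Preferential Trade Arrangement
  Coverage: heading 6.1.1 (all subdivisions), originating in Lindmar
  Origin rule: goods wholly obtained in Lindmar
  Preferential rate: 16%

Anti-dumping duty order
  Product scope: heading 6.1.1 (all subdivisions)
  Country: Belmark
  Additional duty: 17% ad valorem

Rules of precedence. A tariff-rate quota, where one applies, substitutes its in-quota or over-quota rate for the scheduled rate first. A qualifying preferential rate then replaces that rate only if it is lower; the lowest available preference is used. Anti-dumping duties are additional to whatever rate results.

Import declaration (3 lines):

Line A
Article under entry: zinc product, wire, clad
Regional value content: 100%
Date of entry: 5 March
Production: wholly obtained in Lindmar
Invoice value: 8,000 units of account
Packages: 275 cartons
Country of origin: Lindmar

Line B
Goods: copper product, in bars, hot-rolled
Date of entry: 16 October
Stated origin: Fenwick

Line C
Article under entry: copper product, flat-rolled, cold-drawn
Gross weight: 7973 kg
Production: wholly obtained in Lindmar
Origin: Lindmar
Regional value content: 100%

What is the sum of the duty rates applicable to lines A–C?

46%

Line A: zinc → 6.2; wire → 6.2.1; clad → 6.2.1.2. Scheduled 28%. Lindmar agreement on 6.2.2: 6.2.1.2 not covered; Lindmar agreement on 6.1: 6.2.1.2 not covered; Lindmar agreement on 6.1.1: 6.2.1.2 not covered. → 28%.
Line B: copper → 6.1; in bars → 6.1.4; hot-rolled → 6.1.4.2. Scheduled 11%. No special measure applies. → 11%.
Line C: copper → 6.1; flat-rolled → 6.1.1; cold-drawn → 6.1.1.3. Scheduled 22%. Lindmar agreement on 6.2.2: 6.1.1.3 not covered; Lindmar agreement on 6.1: RVC ≥ 35% → 7% available; Lindmar agreement on 6.1.1: wholly obtained → 16% available; preferential 7%. → 7%.
Sum: 28% + 11% + 7% = 46%.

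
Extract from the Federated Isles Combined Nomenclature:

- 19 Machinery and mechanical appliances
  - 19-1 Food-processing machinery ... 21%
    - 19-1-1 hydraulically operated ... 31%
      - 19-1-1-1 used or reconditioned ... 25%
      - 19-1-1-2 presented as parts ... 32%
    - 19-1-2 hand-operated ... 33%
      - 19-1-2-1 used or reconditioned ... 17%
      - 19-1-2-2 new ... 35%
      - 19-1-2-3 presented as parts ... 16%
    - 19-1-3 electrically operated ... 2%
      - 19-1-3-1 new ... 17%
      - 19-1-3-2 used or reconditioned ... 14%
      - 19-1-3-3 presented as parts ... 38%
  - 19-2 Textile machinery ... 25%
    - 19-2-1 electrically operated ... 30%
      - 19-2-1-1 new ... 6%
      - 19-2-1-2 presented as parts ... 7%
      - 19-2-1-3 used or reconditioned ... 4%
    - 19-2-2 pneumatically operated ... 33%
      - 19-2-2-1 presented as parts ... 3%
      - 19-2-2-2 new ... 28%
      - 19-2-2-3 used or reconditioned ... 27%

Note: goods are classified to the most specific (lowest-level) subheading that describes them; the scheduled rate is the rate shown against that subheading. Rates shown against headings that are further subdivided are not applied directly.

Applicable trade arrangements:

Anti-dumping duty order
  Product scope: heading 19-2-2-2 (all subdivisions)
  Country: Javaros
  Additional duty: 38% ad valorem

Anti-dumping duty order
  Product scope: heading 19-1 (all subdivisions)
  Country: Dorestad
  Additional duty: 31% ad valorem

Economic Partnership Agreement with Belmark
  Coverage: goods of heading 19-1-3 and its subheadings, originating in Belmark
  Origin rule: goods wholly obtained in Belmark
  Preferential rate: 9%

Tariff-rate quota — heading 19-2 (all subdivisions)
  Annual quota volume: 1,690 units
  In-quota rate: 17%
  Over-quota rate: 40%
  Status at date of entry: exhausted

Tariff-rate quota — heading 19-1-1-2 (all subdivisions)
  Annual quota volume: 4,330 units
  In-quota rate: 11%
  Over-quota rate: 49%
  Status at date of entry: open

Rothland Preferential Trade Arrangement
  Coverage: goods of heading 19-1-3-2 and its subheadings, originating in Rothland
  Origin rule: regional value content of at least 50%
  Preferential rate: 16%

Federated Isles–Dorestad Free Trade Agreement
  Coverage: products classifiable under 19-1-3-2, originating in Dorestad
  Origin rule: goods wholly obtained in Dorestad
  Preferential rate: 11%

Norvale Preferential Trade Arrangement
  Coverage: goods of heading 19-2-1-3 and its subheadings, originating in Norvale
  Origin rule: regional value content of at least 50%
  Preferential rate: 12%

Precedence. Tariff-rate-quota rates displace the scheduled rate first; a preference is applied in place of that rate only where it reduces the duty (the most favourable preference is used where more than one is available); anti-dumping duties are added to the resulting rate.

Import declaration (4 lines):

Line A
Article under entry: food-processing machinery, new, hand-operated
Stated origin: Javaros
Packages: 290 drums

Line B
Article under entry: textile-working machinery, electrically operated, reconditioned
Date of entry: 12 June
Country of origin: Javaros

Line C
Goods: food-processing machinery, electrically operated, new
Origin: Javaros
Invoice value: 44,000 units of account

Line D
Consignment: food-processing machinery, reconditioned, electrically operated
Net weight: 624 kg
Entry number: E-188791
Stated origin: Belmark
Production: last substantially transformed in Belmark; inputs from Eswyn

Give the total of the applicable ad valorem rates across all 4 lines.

106%

Line A: food-processing → 19-1; hand-operated → 19-1-2; new → 19-1-2-2. Scheduled 35%. No special measure applies. → 35%.
Line B: textile-working → 19-2; electrically operated → 19-2-1; reconditioned → 19-2-1-3. Scheduled 4%. quota on 19-2 exhausted → over-quota 40%. → 40%.
Line C: food-processing → 19-1; electrically operated → 19-1-3; new → 19-1-3-1. Scheduled 17%. No special measure applies. → 17%.
Line D: food-processing → 19-1; electrically operated → 19-1-3; reconditioned → 19-1-3-2. Scheduled 14%. Belmark agreement on 19-1-3: not wholly obtained. → 14%.
Sum: 35% + 40% + 17% + 14% = 106%.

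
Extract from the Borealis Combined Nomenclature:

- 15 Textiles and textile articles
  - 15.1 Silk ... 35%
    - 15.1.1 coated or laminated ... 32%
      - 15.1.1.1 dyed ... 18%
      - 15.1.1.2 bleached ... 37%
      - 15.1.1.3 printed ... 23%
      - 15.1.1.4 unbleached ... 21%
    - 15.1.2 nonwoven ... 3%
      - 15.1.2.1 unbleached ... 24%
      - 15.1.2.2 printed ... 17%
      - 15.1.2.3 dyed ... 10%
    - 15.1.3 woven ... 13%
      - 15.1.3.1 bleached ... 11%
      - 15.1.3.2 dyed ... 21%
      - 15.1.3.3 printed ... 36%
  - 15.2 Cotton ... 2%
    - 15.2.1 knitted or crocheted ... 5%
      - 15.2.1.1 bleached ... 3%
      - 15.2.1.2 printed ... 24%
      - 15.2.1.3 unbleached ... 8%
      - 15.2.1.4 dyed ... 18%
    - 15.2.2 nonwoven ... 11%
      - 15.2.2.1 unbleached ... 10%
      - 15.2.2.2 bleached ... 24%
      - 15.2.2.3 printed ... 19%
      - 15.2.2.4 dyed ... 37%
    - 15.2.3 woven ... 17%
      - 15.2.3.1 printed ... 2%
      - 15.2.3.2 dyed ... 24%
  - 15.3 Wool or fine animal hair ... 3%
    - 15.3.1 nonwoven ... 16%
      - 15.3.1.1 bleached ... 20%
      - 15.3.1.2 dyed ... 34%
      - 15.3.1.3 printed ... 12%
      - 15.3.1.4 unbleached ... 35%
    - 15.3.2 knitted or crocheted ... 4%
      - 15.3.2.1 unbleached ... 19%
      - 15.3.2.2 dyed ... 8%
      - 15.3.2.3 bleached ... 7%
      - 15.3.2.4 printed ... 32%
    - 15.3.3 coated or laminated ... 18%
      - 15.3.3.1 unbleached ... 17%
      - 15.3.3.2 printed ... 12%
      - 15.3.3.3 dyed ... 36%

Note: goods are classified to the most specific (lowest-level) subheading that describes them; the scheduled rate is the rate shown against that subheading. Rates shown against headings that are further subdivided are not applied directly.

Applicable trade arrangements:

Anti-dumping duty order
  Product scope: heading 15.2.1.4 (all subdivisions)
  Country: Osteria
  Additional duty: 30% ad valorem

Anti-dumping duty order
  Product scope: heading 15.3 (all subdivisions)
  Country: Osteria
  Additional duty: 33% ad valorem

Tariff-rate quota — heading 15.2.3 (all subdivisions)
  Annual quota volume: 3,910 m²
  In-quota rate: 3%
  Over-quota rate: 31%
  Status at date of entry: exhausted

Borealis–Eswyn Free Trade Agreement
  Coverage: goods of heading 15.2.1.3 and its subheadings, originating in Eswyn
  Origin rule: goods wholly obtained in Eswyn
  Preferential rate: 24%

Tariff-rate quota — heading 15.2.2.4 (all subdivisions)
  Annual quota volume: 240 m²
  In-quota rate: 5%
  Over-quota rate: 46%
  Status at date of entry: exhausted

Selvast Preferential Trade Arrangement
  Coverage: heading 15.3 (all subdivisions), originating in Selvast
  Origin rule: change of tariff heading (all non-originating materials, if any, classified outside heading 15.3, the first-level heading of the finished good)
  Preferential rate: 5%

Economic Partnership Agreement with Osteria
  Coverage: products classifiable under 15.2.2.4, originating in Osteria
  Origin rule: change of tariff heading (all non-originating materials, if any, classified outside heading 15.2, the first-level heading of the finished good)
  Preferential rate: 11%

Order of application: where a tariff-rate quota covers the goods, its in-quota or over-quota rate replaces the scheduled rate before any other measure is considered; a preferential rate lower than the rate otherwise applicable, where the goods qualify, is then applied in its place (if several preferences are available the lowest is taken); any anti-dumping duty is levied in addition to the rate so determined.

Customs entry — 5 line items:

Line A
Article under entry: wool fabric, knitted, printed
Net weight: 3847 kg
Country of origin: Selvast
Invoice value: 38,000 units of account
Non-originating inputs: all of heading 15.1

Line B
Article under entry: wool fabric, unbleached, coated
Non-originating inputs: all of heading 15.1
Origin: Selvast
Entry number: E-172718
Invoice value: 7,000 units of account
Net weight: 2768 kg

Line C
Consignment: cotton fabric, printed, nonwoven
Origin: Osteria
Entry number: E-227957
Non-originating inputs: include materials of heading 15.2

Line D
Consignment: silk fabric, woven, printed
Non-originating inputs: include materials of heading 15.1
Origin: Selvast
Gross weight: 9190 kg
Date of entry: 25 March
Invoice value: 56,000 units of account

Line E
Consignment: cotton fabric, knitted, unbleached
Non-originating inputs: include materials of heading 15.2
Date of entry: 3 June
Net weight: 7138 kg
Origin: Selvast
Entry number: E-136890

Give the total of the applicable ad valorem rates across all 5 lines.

Line A: wool → 15.3; knitted → 15.3.2; printed → 15.3.2.4. Scheduled 32%. Selvast agreement on 15.3: CTH met → 5% available; preferential 5%. → 5%.
Line B: wool → 15.3; coated → 15.3.3; unbleached → 15.3.3.1. Scheduled 17%. Selvast agreement on 15.3: CTH met → 5% available; preferential 5%. → 5%.
Line C: cotton → 15.2; nonwoven → 15.2.2; printed → 15.2.2.3. Scheduled 19%. Osteria agreement on 15.2.2.4: 15.2.2.3 not covered. → 19%.
Line D: silk → 15.1; woven → 15.1.3; printed → 15.1.3.3. Scheduled 36%. Selvast agreement on 15.3: 15.1.3.3 not covered. → 36%.
Line E: cotton → 15.2; knitted → 15.2.1; unbleached → 15.2.1.3. Scheduled 8%. Selvast agreement on 15.3: 15.2.1.3 not covered. → 8%.
Sum: 5% + 5% + 19% + 36% + 8% = 73%.

73%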